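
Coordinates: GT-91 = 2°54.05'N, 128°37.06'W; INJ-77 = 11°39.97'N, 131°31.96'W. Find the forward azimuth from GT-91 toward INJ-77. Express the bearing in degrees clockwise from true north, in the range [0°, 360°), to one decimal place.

341.9°

GT-91: φ = +2.90083°, λ = -128.61767°
INJ-77: φ = +11.66617°, λ = -131.53267°
Δλ = -2.9150°
y = sin Δλ · cos φ₂ = -0.049804
x = cos φ₁ sin φ₂ − sin φ₁ cos φ₂ cos Δλ = 0.152452
θ = atan2(y, x) = -18.0915° → 341.9085° (mod 360°)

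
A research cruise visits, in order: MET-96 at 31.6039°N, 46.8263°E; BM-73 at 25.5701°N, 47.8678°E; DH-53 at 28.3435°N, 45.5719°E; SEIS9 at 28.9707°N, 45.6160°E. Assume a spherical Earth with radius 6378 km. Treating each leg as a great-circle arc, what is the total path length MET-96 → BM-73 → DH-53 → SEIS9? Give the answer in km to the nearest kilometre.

MET-96→BM-73: c = 0.106510 rad, d = 679.32 km
BM-73→DH-53: c = 0.060152 rad, d = 383.65 km
DH-53→SEIS9: c = 0.010968 rad, d = 69.95 km
Total = 679.32 + 383.65 + 69.95 = 1132.92 km

1133 km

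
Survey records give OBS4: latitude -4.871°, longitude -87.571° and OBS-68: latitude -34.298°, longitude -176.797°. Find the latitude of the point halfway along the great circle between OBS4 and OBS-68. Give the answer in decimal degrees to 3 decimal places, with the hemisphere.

26.458°S

Bx = cos φ₂ cos Δλ = 0.011160,  By = cos φ₂ sin Δλ = -0.826043
φₘ = atan2(sin φ₁ + sin φ₂, √((cos φ₁ + Bx)² + By²)) = -26.45833°
λₘ = λ₁ + atan2(By, cos φ₁ + Bx) = -126.91776°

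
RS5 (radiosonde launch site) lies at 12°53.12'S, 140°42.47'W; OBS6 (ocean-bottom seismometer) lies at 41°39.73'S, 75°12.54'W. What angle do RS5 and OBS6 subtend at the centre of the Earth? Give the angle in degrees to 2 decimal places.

63.24°

RS5: φ = -12.88533°, λ = -140.70783°
OBS6: φ = -41.66217°, λ = -75.20900°
Δφ = -28.7768°,  Δλ = 65.4988°
a = sin²(Δφ/2) + cos φ₁ cos φ₂ sin²(Δλ/2) = 0.274872
c = 2·arcsin(√a) = 1.103744 rad = 63.2398°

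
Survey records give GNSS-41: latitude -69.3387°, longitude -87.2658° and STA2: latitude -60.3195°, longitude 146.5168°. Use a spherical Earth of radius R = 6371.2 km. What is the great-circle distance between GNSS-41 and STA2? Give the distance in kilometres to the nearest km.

4981 km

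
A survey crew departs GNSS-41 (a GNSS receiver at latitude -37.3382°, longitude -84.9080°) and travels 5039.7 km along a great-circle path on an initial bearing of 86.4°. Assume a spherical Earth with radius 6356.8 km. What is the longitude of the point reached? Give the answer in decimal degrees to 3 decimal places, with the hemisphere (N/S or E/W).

34.365°W

δ = d/R = 5039.7/6356.8 = 0.792805 rad
φ₂ = arcsin(sin φ₁ cos δ + cos φ₁ sin δ cos θ)
   = arcsin(-0.60652·0.70185 + 0.79507·0.71232·0.06279) = -22.96222°
λ₂ = λ₁ + atan2(sin θ sin δ cos φ₁, cos δ − sin φ₁ sin φ₂) = -34.36533°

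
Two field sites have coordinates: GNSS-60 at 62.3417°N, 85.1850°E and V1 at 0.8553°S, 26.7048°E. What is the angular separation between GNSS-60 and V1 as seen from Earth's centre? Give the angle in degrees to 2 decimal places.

76.74°

Δφ = -63.1970°,  Δλ = -58.4802°
a = sin²(Δφ/2) + cos φ₁ cos φ₂ sin²(Δλ/2) = 0.385285
c = 2·arcsin(√a) = 1.339304 rad = 76.7364°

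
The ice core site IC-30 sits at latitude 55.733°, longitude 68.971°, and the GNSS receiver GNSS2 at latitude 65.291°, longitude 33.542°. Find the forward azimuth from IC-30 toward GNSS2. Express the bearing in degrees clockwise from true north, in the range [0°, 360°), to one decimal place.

313.5°

Δλ = -35.4290°
y = sin Δλ · cos φ₂ = -0.242318
x = cos φ₁ sin φ₂ − sin φ₁ cos φ₂ cos Δλ = 0.230012
θ = atan2(y, x) = -46.4924° → 313.5076° (mod 360°)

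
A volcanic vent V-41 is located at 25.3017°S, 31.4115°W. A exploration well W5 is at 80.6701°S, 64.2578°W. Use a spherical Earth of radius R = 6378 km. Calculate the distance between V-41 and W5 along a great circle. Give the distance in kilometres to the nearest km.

6343 km

Δφ = -55.3684°,  Δλ = -32.8463°
a = sin²(Δφ/2) + cos φ₁ cos φ₂ sin²(Δλ/2) = 0.227567
c = 2·arcsin(√a) = 0.994567 rad = 56.9845°
d = R·c = 6378 × 0.994567 = 6343.3 km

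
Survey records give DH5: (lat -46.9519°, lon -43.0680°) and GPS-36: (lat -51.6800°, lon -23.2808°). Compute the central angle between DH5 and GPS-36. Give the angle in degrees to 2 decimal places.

Δφ = -4.7281°,  Δλ = 19.7872°
a = sin²(Δφ/2) + cos φ₁ cos φ₂ sin²(Δλ/2) = 0.014197
c = 2·arcsin(√a) = 0.238867 rad = 13.6861°

13.69°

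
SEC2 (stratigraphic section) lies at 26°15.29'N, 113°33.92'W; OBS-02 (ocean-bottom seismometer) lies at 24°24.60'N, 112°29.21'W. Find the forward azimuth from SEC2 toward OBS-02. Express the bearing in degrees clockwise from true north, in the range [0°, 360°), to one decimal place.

151.9°

SEC2: φ = +26.25483°, λ = -113.56533°
OBS-02: φ = +24.41000°, λ = -112.48683°
Δλ = 1.0785°
y = sin Δλ · cos φ₂ = 0.017140
x = cos φ₁ sin φ₂ − sin φ₁ cos φ₂ cos Δλ = -0.032121
θ = atan2(y, x) = 151.9160° → 151.9160° (mod 360°)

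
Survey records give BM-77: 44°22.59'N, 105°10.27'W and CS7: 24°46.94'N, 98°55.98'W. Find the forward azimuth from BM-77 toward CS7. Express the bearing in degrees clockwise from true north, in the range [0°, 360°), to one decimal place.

163.4°

BM-77: φ = +44.37650°, λ = -105.17117°
CS7: φ = +24.78233°, λ = -98.93300°
Δλ = 6.2382°
y = sin Δλ · cos φ₂ = 0.098655
x = cos φ₁ sin φ₂ − sin φ₁ cos φ₂ cos Δλ = -0.331596
θ = atan2(y, x) = 163.4315° → 163.4315° (mod 360°)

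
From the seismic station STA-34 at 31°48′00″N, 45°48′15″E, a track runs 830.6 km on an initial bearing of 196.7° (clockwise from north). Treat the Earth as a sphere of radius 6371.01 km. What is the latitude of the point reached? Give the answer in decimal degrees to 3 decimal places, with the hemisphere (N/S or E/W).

24.624°N

STA-34: φ = +31.80000°, λ = +45.80417°
δ = d/R = 830.6/6371.01 = 0.130372 rad
φ₂ = arcsin(sin φ₁ cos δ + cos φ₁ sin δ cos θ)
   = arcsin(0.52696·0.99151 + 0.84989·0.13000·-0.95782) = 24.62362°
λ₂ = λ₁ + atan2(sin θ sin δ cos φ₁, cos δ − sin φ₁ sin φ₂) = 43.44895°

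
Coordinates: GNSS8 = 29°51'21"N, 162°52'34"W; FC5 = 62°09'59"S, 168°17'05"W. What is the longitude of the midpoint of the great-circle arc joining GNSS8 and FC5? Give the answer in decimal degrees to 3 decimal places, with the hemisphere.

164.768°W

GNSS8: φ = +29.85583°, λ = -162.87611°
FC5: φ = -62.16639°, λ = -168.28472°
Bx = cos φ₂ cos Δλ = 0.464827,  By = cos φ₂ sin Δλ = -0.044010
φₘ = atan2(sin φ₁ + sin φ₂, √((cos φ₁ + Bx)² + By²)) = -16.17081°
λₘ = λ₁ + atan2(By, cos φ₁ + Bx) = -164.76833°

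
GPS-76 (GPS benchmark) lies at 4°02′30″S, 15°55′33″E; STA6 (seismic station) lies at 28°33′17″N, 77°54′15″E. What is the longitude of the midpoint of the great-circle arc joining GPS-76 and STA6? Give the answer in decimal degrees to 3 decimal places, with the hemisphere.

44.730°E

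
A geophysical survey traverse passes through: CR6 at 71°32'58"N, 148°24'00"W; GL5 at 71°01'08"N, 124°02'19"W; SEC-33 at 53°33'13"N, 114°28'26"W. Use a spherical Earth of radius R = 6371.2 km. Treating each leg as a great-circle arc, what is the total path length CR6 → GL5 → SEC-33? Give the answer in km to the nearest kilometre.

CR6: φ = +71.54944°, λ = -148.40000°
GL5: φ = +71.01889°, λ = -124.03861°
SEC-33: φ = +53.55361°, λ = -114.47389°
CR6→GL5: c = 0.135813 rad, d = 865.29 km
GL5→SEC-33: c = 0.313653 rad, d = 1998.34 km
Total = 865.29 + 1998.34 = 2863.64 km

2864 km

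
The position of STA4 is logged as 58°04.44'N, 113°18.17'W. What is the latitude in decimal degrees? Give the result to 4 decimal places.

58° + 4.44′/60 = 58 + 0.07400 = 58.0740°

58.0740°N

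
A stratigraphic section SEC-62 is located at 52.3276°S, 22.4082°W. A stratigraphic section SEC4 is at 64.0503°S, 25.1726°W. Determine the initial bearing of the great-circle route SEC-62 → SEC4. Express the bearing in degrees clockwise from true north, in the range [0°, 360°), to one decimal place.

Δλ = -2.7644°
y = sin Δλ · cos φ₂ = -0.021104
x = cos φ₁ sin φ₂ − sin φ₁ cos φ₂ cos Δλ = -0.203578
θ = atan2(y, x) = -174.0815° → 185.9185° (mod 360°)

185.9°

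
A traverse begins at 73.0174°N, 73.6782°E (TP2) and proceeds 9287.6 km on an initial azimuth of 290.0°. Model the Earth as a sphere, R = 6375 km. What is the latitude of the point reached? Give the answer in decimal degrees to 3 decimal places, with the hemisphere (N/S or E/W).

12.003°N

δ = d/R = 9287.6/6375 = 1.456878 rad
φ₂ = arcsin(sin φ₁ cos δ + cos φ₁ sin δ cos θ)
   = arcsin(0.95639·0.11367 + 0.29208·0.99352·0.34202) = 12.00312°
λ₂ = λ₁ + atan2(sin θ sin δ cos φ₁, cos δ − sin φ₁ sin φ₂) = -33.67771°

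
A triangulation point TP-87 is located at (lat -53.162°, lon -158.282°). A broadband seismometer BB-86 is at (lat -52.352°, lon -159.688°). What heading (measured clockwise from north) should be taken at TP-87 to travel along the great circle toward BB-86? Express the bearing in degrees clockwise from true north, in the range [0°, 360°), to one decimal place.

Δλ = -1.4060°
y = sin Δλ · cos φ₂ = -0.014987
x = cos φ₁ sin φ₂ − sin φ₁ cos φ₂ cos Δλ = 0.013990
θ = atan2(y, x) = -46.9722° → 313.0278° (mod 360°)

313.0°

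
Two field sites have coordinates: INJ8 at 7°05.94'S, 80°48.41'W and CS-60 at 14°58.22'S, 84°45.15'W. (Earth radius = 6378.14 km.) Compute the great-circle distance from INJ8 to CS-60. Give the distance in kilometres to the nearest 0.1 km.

INJ8: φ = -7.09900°, λ = -80.80683°
CS-60: φ = -14.97033°, λ = -84.75250°
Δφ = -7.8713°,  Δλ = -3.9457°
a = sin²(Δφ/2) + cos φ₁ cos φ₂ sin²(Δλ/2) = 0.005847
c = 2·arcsin(√a) = 0.153082 rad = 8.7709°
d = R·c = 6378.14 × 0.153082 = 976.4 km

976.4 km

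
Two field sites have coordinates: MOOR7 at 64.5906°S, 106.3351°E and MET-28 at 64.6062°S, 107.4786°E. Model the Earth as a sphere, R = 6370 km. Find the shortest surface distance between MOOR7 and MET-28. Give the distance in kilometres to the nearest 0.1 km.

54.6 km

Δφ = -0.0156°,  Δλ = 1.1435°
a = sin²(Δφ/2) + cos φ₁ cos φ₂ sin²(Δλ/2) = 0.000018
c = 2·arcsin(√a) = 0.008565 rad = 0.4908°
d = R·c = 6370 × 0.008565 = 54.6 km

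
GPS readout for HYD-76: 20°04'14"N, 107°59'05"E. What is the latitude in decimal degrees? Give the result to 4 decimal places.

20° + 4′/60 + 14″/3600 = 20 + 0.06667 + 0.00389 = 20.0706°

20.0706°N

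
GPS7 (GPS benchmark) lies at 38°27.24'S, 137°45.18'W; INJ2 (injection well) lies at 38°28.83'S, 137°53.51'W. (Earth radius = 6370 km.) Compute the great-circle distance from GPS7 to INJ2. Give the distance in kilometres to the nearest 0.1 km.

GPS7: φ = -38.45400°, λ = -137.75300°
INJ2: φ = -38.48050°, λ = -137.89183°
Δφ = -0.0265°,  Δλ = -0.1388°
a = sin²(Δφ/2) + cos φ₁ cos φ₂ sin²(Δλ/2) = 0.000001
c = 2·arcsin(√a) = 0.001953 rad = 0.1119°
d = R·c = 6370 × 0.001953 = 12.4 km

12.4 km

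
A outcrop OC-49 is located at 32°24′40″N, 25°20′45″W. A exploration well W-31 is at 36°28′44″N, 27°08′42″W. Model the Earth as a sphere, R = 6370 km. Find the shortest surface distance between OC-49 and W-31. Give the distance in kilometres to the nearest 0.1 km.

481.4 km

OC-49: φ = +32.41111°, λ = -25.34583°
W-31: φ = +36.47889°, λ = -27.14500°
Δφ = 4.0678°,  Δλ = -1.7992°
a = sin²(Δφ/2) + cos φ₁ cos φ₂ sin²(Δλ/2) = 0.001427
c = 2·arcsin(√a) = 0.075567 rad = 4.3297°
d = R·c = 6370 × 0.075567 = 481.4 km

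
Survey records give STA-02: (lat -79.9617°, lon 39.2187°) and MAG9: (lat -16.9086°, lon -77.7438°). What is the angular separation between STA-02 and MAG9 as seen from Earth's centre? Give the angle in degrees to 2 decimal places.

77.83°

Δφ = 63.0531°,  Δλ = -116.9625°
a = sin²(Δφ/2) + cos φ₁ cos φ₂ sin²(Δλ/2) = 0.394611
c = 2·arcsin(√a) = 1.358425 rad = 77.8320°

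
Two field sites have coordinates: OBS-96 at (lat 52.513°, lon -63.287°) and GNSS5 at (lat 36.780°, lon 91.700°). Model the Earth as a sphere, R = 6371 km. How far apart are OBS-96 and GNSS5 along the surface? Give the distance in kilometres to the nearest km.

Δφ = -15.7330°,  Δλ = 154.9870°
a = sin²(Δφ/2) + cos φ₁ cos φ₂ sin²(Δλ/2) = 0.483312
c = 2·arcsin(√a) = 1.537413 rad = 88.0873°
d = R·c = 6371 × 1.537413 = 9794.9 km

9795 km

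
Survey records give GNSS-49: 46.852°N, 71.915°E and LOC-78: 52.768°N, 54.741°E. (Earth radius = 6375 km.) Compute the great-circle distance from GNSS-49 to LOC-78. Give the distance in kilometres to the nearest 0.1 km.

Δφ = 5.9160°,  Δλ = -17.1740°
a = sin²(Δφ/2) + cos φ₁ cos φ₂ sin²(Δλ/2) = 0.011888
c = 2·arcsin(√a) = 0.218496 rad = 12.5189°
d = R·c = 6375 × 0.218496 = 1392.9 km

1392.9 km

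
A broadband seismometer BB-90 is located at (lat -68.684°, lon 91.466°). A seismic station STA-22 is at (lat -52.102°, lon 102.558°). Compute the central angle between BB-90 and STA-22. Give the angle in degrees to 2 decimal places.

17.40°

Δφ = 16.5820°,  Δλ = 11.0920°
a = sin²(Δφ/2) + cos φ₁ cos φ₂ sin²(Δλ/2) = 0.022879
c = 2·arcsin(√a) = 0.303685 rad = 17.3998°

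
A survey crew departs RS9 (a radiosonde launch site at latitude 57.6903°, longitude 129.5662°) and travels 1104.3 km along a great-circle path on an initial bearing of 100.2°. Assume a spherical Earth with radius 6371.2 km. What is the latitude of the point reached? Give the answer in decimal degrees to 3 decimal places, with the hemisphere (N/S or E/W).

54.705°N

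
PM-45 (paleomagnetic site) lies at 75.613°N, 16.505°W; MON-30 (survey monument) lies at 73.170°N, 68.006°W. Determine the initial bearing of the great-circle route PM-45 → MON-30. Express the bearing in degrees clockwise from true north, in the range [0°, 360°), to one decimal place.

285.6°

Δλ = -51.5010°
y = sin Δλ · cos φ₂ = -0.226594
x = cos φ₁ sin φ₂ − sin φ₁ cos φ₂ cos Δλ = 0.063245
θ = atan2(y, x) = -74.4049° → 285.5951° (mod 360°)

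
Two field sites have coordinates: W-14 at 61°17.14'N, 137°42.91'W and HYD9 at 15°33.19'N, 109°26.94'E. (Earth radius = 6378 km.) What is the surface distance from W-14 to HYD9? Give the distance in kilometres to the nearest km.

9664 km

W-14: φ = +61.28567°, λ = -137.71517°
HYD9: φ = +15.55317°, λ = +109.44900°
Δφ = -45.7325°,  Δλ = -112.8358°
a = sin²(Δφ/2) + cos φ₁ cos φ₂ sin²(Δλ/2) = 0.472235
c = 2·arcsin(√a) = 1.515237 rad = 86.8167°
d = R·c = 6378 × 1.515237 = 9664.2 km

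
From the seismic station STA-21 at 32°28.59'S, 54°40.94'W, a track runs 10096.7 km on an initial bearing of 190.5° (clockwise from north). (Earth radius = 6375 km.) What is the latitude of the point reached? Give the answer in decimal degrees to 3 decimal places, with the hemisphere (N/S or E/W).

STA-21: φ = -32.47650°, λ = -54.68233°
δ = d/R = 10096.7/6375 = 1.583796 rad
φ₂ = arcsin(sin φ₁ cos δ + cos φ₁ sin δ cos θ)
   = arcsin(-0.53695·-0.01300 + 0.84361·0.99992·-0.98325) = -55.32932°
λ₂ = λ₁ + atan2(sin θ sin δ cos φ₁, cos δ − sin φ₁ sin φ₂) = 144.00029°

55.329°S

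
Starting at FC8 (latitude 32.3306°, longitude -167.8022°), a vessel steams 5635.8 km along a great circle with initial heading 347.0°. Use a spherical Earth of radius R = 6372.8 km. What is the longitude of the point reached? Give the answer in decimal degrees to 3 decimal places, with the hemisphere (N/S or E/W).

139.480°E

δ = d/R = 5635.8/6372.8 = 0.884352 rad
φ₂ = arcsin(sin φ₁ cos δ + cos φ₁ sin δ cos θ)
   = arcsin(0.53480·0.63379 + 0.84498·0.77350·0.97437) = 77.36809°
λ₂ = λ₁ + atan2(sin θ sin δ cos φ₁, cos δ − sin φ₁ sin φ₂) = 139.47996°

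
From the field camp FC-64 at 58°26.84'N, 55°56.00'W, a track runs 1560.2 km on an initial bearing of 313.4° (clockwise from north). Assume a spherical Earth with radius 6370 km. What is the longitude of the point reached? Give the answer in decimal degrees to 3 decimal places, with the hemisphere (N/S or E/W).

81.658°W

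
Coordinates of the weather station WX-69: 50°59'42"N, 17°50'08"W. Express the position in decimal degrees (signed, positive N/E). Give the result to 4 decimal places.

lat: 50.9950° N → +50.9950°
lon: 17.8356° W → -17.8356°

+50.9950°, -17.8356°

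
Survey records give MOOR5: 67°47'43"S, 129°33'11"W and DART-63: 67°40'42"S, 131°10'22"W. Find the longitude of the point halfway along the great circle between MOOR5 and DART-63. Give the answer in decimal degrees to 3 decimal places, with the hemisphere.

130.365°W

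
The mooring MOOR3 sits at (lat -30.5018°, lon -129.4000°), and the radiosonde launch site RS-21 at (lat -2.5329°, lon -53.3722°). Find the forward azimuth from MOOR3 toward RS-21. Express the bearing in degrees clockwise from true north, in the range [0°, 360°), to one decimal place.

Δλ = 76.0278°
y = sin Δλ · cos φ₂ = 0.969465
x = cos φ₁ sin φ₂ − sin φ₁ cos φ₂ cos Δλ = 0.084355
θ = atan2(y, x) = 85.0271° → 85.0271° (mod 360°)

85.0°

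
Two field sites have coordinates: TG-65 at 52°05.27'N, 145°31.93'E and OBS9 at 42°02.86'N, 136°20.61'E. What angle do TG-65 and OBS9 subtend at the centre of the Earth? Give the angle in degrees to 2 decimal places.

11.81°

TG-65: φ = +52.08783°, λ = +145.53217°
OBS9: φ = +42.04767°, λ = +136.34350°
Δφ = -10.0402°,  Δλ = -9.1887°
a = sin²(Δφ/2) + cos φ₁ cos φ₂ sin²(Δλ/2) = 0.010585
c = 2·arcsin(√a) = 0.206128 rad = 11.8103°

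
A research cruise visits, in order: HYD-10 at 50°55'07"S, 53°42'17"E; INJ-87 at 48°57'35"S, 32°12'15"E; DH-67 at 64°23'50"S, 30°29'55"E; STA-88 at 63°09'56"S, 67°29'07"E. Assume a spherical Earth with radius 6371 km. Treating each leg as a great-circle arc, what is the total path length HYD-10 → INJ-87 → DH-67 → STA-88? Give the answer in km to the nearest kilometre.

5064 km

HYD-10: φ = -50.91861°, λ = +53.70472°
INJ-87: φ = -48.95972°, λ = +32.20417°
DH-67: φ = -64.39722°, λ = +30.49861°
STA-88: φ = -63.16556°, λ = +67.48528°
HYD-10→INJ-87: c = 0.243036 rad, d = 1548.38 km
INJ-87→DH-67: c = 0.269907 rad, d = 1719.58 km
DH-67→STA-88: c = 0.281945 rad, d = 1796.27 km
Total = 1548.38 + 1719.58 + 1796.27 = 5064.23 km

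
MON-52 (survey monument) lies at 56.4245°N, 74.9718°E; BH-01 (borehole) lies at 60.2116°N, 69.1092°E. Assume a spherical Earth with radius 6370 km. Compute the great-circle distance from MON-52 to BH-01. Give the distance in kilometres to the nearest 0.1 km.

Δφ = 3.7871°,  Δλ = -5.8626°
a = sin²(Δφ/2) + cos φ₁ cos φ₂ sin²(Δλ/2) = 0.001810
c = 2·arcsin(√a) = 0.085121 rad = 4.8771°
d = R·c = 6370 × 0.085121 = 542.2 km

542.2 km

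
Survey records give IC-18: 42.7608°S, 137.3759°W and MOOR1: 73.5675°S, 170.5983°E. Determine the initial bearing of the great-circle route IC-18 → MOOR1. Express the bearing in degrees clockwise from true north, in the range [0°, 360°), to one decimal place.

200.8°

Δλ = -52.0258°
y = sin Δλ · cos φ₂ = -0.222995
x = cos φ₁ sin φ₂ − sin φ₁ cos φ₂ cos Δλ = -0.586028
θ = atan2(y, x) = -159.1672° → 200.8328° (mod 360°)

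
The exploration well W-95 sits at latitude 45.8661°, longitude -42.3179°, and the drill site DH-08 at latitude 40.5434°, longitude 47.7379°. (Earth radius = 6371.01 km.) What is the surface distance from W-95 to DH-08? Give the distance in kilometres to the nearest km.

Δφ = -5.3227°,  Δλ = 90.0558°
a = sin²(Δφ/2) + cos φ₁ cos φ₂ sin²(Δλ/2) = 0.266992
c = 2·arcsin(√a) = 1.086014 rad = 62.2240°
d = R·c = 6371.01 × 1.086014 = 6919.0 km

6919 km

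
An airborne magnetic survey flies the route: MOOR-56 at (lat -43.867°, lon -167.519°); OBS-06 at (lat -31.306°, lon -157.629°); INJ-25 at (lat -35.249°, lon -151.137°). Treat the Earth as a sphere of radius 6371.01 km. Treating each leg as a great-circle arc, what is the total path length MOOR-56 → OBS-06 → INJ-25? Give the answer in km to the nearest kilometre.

MOOR-56→OBS-06: c = 0.257965 rad, d = 1643.50 km
OBS-06→INJ-25: c = 0.117039 rad, d = 745.66 km
Total = 1643.50 + 745.66 = 2389.16 km

2389 km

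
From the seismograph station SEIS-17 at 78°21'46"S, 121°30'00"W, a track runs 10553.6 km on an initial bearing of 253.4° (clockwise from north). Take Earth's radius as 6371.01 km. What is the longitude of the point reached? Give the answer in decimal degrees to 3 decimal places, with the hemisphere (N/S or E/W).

131.273°E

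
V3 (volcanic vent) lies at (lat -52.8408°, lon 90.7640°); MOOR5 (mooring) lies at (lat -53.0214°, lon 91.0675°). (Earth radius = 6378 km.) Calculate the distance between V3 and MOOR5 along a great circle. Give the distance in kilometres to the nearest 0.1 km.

Δφ = -0.1806°,  Δλ = 0.3035°
a = sin²(Δφ/2) + cos φ₁ cos φ₂ sin²(Δλ/2) = 0.000005
c = 2·arcsin(√a) = 0.004487 rad = 0.2571°
d = R·c = 6378 × 0.004487 = 28.6 km

28.6 km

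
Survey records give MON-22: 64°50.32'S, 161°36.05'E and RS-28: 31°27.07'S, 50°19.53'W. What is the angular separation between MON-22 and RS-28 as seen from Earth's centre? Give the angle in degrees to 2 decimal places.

80.54°

MON-22: φ = -64.83867°, λ = +161.60083°
RS-28: φ = -31.45117°, λ = -50.32550°
Δφ = 33.3875°,  Δλ = 148.0737°
a = sin²(Δφ/2) + cos φ₁ cos φ₂ sin²(Δλ/2) = 0.417788
c = 2·arcsin(√a) = 1.405621 rad = 80.5362°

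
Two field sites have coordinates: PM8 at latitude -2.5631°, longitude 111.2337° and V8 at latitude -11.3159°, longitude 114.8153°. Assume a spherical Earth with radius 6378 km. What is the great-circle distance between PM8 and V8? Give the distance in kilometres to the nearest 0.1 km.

1051.5 km

Δφ = -8.7528°,  Δλ = 3.5816°
a = sin²(Δφ/2) + cos φ₁ cos φ₂ sin²(Δλ/2) = 0.006780
c = 2·arcsin(√a) = 0.164863 rad = 9.4460°
d = R·c = 6378 × 0.164863 = 1051.5 km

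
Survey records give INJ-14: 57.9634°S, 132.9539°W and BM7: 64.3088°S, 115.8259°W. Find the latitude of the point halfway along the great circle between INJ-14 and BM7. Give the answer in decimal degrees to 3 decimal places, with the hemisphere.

61.404°S

Bx = cos φ₂ cos Δλ = 0.414294,  By = cos φ₂ sin Δλ = 0.127675
φₘ = atan2(sin φ₁ + sin φ₂, √((cos φ₁ + Bx)² + By²)) = -61.40412°
λₘ = λ₁ + atan2(By, cos φ₁ + Bx) = -125.25752°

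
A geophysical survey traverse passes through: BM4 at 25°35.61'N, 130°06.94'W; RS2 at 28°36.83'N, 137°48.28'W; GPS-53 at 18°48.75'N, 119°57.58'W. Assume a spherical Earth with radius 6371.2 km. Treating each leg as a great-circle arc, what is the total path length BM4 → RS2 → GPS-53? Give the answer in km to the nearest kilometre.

2946 km

BM4: φ = +25.59350°, λ = -130.11567°
RS2: φ = +28.61383°, λ = -137.80467°
GPS-53: φ = +18.81250°, λ = -119.95967°
BM4→RS2: c = 0.130535 rad, d = 831.67 km
RS2→GPS-53: c = 0.331900 rad, d = 2114.60 km
Total = 831.67 + 2114.60 = 2946.26 km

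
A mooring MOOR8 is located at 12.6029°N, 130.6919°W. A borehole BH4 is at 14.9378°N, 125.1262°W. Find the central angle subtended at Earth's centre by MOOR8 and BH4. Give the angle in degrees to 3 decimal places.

5.888°

Δφ = 2.3349°,  Δλ = 5.5657°
a = sin²(Δφ/2) + cos φ₁ cos φ₂ sin²(Δλ/2) = 0.002638
c = 2·arcsin(√a) = 0.102764 rad = 5.8879°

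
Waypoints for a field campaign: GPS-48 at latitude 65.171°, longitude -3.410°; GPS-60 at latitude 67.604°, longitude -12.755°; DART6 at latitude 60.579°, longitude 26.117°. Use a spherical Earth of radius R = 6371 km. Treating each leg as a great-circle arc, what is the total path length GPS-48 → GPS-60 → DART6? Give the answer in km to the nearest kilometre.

2497 km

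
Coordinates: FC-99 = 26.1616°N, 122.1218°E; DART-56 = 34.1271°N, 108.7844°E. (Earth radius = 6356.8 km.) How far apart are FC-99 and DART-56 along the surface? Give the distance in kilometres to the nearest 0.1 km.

1552.8 km

Δφ = 7.9655°,  Δλ = -13.3374°
a = sin²(Δφ/2) + cos φ₁ cos φ₂ sin²(Δλ/2) = 0.014844
c = 2·arcsin(√a) = 0.244278 rad = 13.9961°
d = R·c = 6356.8 × 0.244278 = 1552.8 km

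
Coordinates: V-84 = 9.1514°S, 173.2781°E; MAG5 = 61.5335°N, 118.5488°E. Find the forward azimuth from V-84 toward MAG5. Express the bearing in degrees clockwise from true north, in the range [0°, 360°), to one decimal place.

Δλ = -54.7293°
y = sin Δλ · cos φ₂ = -0.389149
x = cos φ₁ sin φ₂ − sin φ₁ cos φ₂ cos Δλ = 0.911681
θ = atan2(y, x) = -23.1151° → 336.8849° (mod 360°)

336.9°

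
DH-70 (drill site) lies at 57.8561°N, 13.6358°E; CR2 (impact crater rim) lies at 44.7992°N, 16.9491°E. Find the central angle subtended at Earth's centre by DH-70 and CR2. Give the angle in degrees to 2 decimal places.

Δφ = -13.0569°,  Δλ = 3.3133°
a = sin²(Δφ/2) + cos φ₁ cos φ₂ sin²(Δλ/2) = 0.013242
c = 2·arcsin(√a) = 0.230663 rad = 13.2160°

13.22°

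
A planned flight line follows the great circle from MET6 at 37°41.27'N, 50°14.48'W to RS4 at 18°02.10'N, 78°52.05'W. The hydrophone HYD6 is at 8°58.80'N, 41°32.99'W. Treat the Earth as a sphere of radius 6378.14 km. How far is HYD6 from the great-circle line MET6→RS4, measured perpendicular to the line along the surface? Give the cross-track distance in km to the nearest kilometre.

3224 km

MET6: φ = +37.68783°, λ = -50.24133°
RS4: φ = +18.03500°, λ = -78.86750°
HYD6: φ = +8.98000°, λ = -41.54983°
δ₁₃ = central angle MET6→HYD6 = 0.519426 rad  (haversine)
θ₁₃ = bearing MET6→HYD6 = 162.500°,  θ₁₂ = bearing MET6→RS4 = 239.788°
dₓₜ = R·arcsin(sin δ₁₃ · sin(θ₁₃ − θ₁₂)) = 6378.14·arcsin(0.49638·sin(-77.288°)) = -3223.931 km
|dₓₜ| = 3223.931 km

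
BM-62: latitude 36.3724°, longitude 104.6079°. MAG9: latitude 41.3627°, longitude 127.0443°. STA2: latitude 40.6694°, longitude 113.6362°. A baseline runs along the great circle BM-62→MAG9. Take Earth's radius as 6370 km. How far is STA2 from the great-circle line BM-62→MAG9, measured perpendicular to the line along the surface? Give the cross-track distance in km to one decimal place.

δ₁₃ = central angle BM-62→STA2 = 0.144188 rad  (haversine)
θ₁₃ = bearing BM-62→STA2 = 55.928°,  θ₁₂ = bearing BM-62→MAG9 = 67.155°
dₓₜ = R·arcsin(sin δ₁₃ · sin(θ₁₃ − θ₁₂)) = 6370·arcsin(0.14369·sin(-11.227°)) = -178.221 km
|dₓₜ| = 178.221 km

178.2 km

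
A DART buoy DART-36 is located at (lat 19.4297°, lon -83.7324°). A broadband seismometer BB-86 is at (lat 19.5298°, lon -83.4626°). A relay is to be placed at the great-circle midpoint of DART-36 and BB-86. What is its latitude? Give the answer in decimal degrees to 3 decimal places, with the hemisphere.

Bx = cos φ₂ cos Δλ = 0.942457,  By = cos φ₂ sin Δλ = 0.004438
φₘ = atan2(sin φ₁ + sin φ₂, √((cos φ₁ + Bx)² + By²)) = 19.47980°
λₘ = λ₁ + atan2(By, cos φ₁ + Bx) = -83.59754°

19.480°N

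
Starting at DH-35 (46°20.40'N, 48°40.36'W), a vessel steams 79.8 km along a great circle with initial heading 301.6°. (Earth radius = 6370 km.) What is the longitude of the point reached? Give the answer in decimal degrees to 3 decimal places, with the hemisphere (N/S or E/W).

49.564°W

DH-35: φ = +46.34000°, λ = -48.67267°
δ = d/R = 79.8/6370 = 0.012527 rad
φ₂ = arcsin(sin φ₁ cos δ + cos φ₁ sin δ cos θ)
   = arcsin(0.72345·0.99992 + 0.69038·0.01253·0.52399) = 46.71265°
λ₂ = λ₁ + atan2(sin θ sin δ cos φ₁, cos δ − sin φ₁ sin φ₂) = -49.56430°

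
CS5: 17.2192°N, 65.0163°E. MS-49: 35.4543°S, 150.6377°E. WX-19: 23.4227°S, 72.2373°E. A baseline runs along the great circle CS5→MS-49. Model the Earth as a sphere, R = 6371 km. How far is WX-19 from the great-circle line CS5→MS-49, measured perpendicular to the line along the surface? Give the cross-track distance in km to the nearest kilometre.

δ₁₃ = central angle CS5→WX-19 = 0.719942 rad  (haversine)
θ₁₃ = bearing CS5→WX-19 = 169.925°,  θ₁₂ = bearing CS5→MS-49 = 125.177°
dₓₜ = R·arcsin(sin δ₁₃ · sin(θ₁₃ − θ₁₂)) = 6371·arcsin(0.65934·sin(44.748°)) = 3075.261 km
|dₓₜ| = 3075.261 km

3075 km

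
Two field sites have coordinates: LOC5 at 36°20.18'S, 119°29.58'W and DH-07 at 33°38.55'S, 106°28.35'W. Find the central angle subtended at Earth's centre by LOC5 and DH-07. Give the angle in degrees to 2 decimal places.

10.99°

LOC5: φ = -36.33633°, λ = -119.49300°
DH-07: φ = -33.64250°, λ = -106.47250°
Δφ = 2.6938°,  Δλ = 13.0205°
a = sin²(Δφ/2) + cos φ₁ cos φ₂ sin²(Δλ/2) = 0.009174
c = 2·arcsin(√a) = 0.191852 rad = 10.9923°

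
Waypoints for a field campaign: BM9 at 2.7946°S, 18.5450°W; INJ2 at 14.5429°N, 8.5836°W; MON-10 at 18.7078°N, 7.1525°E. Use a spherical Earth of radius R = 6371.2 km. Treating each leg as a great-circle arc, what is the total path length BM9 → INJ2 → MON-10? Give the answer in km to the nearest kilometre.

BM9→INJ2: c = 0.348193 rad, d = 2218.41 km
INJ2→MON-10: c = 0.272884 rad, d = 1738.60 km
Total = 2218.41 + 1738.60 = 3957.00 km

3957 km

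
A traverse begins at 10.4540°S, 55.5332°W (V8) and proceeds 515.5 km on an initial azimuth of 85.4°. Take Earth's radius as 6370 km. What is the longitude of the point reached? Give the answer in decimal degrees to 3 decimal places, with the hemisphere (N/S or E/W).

50.839°W

δ = d/R = 515.5/6370 = 0.080926 rad
φ₂ = arcsin(sin φ₁ cos δ + cos φ₁ sin δ cos θ)
   = arcsin(-0.18145·0.99673 + 0.98340·0.08084·0.08020) = -10.04821°
λ₂ = λ₁ + atan2(sin θ sin δ cos φ₁, cos δ − sin φ₁ sin φ₂) = -50.83928°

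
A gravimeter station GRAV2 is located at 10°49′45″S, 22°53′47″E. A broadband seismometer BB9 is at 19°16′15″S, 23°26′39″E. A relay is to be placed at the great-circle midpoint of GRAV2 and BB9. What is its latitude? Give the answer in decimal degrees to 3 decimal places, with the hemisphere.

GRAV2: φ = -10.82917°, λ = +22.89639°
BB9: φ = -19.27083°, λ = +23.44417°
Bx = cos φ₂ cos Δλ = 0.943926,  By = cos φ₂ sin Δλ = 0.009025
φₘ = atan2(sin φ₁ + sin φ₂, √((cos φ₁ + Bx)² + By²)) = -15.05016°
λₘ = λ₁ + atan2(By, cos φ₁ + Bx) = 23.16484°

15.050°S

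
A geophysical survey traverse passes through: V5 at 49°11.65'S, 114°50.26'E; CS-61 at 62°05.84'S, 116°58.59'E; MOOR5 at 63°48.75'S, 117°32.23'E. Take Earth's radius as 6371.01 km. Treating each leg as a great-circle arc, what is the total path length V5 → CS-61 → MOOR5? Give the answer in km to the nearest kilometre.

1634 km

V5: φ = -49.19417°, λ = +114.83767°
CS-61: φ = -62.09733°, λ = +116.97650°
MOOR5: φ = -63.81250°, λ = +117.53717°
V5→CS-61: c = 0.226155 rad, d = 1440.83 km
CS-61→MOOR5: c = 0.030264 rad, d = 192.81 km
Total = 1440.83 + 192.81 = 1633.65 km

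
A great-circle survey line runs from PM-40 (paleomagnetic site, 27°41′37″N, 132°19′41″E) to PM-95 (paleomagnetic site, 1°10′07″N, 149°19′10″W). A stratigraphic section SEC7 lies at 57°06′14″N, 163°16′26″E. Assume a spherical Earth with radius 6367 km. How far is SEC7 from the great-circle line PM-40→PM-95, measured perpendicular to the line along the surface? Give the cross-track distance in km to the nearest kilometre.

3685 km

PM-40: φ = +27.69361°, λ = +132.32806°
PM-95: φ = +1.16861°, λ = -149.31944°
SEC7: φ = +57.10389°, λ = +163.27389°
δ₁₃ = central angle PM-40→SEC7 = 0.639036 rad  (haversine)
θ₁₃ = bearing PM-40→SEC7 = 27.922°,  θ₁₂ = bearing PM-40→PM-95 = 94.423°
dₓₜ = R·arcsin(sin δ₁₃ · sin(θ₁₃ − θ₁₂)) = 6367·arcsin(0.59642·sin(-66.501°)) = -3684.768 km
|dₓₜ| = 3684.768 km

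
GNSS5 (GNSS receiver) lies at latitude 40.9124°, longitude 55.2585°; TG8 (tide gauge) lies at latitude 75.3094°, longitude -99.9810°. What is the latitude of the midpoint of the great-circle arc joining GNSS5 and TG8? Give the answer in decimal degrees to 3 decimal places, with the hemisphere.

71.714°N

Bx = cos φ₂ cos Δλ = -0.230285,  By = cos φ₂ sin Δλ = -0.106214
φₘ = atan2(sin φ₁ + sin φ₂, √((cos φ₁ + Bx)² + By²)) = 71.71405°
λₘ = λ₁ + atan2(By, cos φ₁ + Bx) = 43.83028°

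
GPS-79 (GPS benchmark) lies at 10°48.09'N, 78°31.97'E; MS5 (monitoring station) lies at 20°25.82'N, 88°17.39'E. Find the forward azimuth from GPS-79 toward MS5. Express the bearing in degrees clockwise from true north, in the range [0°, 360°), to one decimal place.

GPS-79: φ = +10.80150°, λ = +78.53283°
MS5: φ = +20.43033°, λ = +88.28983°
Δλ = 9.7570°
y = sin Δλ · cos φ₂ = 0.158810
x = cos φ₁ sin φ₂ − sin φ₁ cos φ₂ cos Δλ = 0.169805
θ = atan2(y, x) = 43.0836° → 43.0836° (mod 360°)

43.1°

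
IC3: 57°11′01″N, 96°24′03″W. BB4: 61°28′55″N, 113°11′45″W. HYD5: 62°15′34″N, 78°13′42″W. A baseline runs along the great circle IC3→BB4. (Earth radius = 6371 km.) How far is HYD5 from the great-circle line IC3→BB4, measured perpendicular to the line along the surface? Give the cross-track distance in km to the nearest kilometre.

1091 km

IC3: φ = +57.18361°, λ = -96.40083°
BB4: φ = +61.48194°, λ = -113.19583°
HYD5: φ = +62.25944°, λ = -78.22833°
δ₁₃ = central angle IC3→HYD5 = 0.181931 rad  (haversine)
θ₁₃ = bearing IC3→HYD5 = 53.356°,  θ₁₂ = bearing IC3→BB4 = 303.717°
dₓₜ = R·arcsin(sin δ₁₃ · sin(θ₁₃ − θ₁₂)) = 6371·arcsin(0.18093·sin(-250.361°)) = 1090.971 km
|dₓₜ| = 1090.971 km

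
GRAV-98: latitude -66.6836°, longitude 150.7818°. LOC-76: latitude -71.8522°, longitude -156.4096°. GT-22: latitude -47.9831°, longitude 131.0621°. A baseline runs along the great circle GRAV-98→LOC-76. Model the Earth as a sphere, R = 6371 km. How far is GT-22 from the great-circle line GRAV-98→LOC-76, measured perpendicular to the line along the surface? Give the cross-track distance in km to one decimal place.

491.4 km

δ₁₃ = central angle GRAV-98→GT-22 = 0.371813 rad  (haversine)
θ₁₃ = bearing GRAV-98→GT-22 = 321.563°,  θ₁₂ = bearing GRAV-98→LOC-76 = 129.318°
dₓₜ = R·arcsin(sin δ₁₃ · sin(θ₁₃ − θ₁₂)) = 6371·arcsin(0.36330·sin(192.244°)) = -491.376 km
|dₓₜ| = 491.376 km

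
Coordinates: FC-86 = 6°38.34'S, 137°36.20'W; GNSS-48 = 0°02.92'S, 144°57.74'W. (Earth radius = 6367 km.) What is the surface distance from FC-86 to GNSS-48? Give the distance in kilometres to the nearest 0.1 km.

FC-86: φ = -6.63900°, λ = -137.60333°
GNSS-48: φ = -0.04867°, λ = -144.96233°
Δφ = 6.5903°,  Δλ = -7.3590°
a = sin²(Δφ/2) + cos φ₁ cos φ₂ sin²(Δλ/2) = 0.007395
c = 2·arcsin(√a) = 0.172198 rad = 9.8662°
d = R·c = 6367 × 0.172198 = 1096.4 km

1096.4 km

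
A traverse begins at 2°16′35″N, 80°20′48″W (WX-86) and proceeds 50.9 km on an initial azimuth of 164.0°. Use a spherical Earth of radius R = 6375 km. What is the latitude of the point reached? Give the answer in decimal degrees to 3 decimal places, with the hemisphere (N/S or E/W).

WX-86: φ = +2.27639°, λ = -80.34667°
δ = d/R = 50.9/6375 = 0.007984 rad
φ₂ = arcsin(sin φ₁ cos δ + cos φ₁ sin δ cos θ)
   = arcsin(0.03972·0.99997 + 0.99921·0.00798·-0.96126) = 1.83664°
λ₂ = λ₁ + atan2(sin θ sin δ cos φ₁, cos δ − sin φ₁ sin φ₂) = -80.22051°

1.837°N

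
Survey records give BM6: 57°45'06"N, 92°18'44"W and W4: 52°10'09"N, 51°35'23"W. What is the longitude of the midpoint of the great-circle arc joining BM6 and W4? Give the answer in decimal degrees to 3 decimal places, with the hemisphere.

BM6: φ = +57.75167°, λ = -92.31222°
W4: φ = +52.16917°, λ = -51.58972°
Bx = cos φ₂ cos Δλ = 0.464831,  By = cos φ₂ sin Δλ = 0.400136
φₘ = atan2(sin φ₁ + sin φ₂, √((cos φ₁ + Bx)² + By²)) = 56.66943°
λₘ = λ₁ + atan2(By, cos φ₁ + Bx) = -70.47287°

70.473°W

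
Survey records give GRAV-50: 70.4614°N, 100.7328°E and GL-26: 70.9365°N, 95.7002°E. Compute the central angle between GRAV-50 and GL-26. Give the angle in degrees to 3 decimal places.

Δφ = 0.4751°,  Δλ = -5.0326°
a = sin²(Δφ/2) + cos φ₁ cos φ₂ sin²(Δλ/2) = 0.000228
c = 2·arcsin(√a) = 0.030183 rad = 1.7294°

1.729°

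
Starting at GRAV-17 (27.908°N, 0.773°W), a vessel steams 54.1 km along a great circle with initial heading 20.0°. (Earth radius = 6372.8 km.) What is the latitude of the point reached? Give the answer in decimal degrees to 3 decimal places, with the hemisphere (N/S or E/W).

28.365°N

δ = d/R = 54.1/6372.8 = 0.008489 rad
φ₂ = arcsin(sin φ₁ cos δ + cos φ₁ sin δ cos θ)
   = arcsin(0.46805·0.99996 + 0.88370·0.00849·0.93969) = 28.36493°
λ₂ = λ₁ + atan2(sin θ sin δ cos φ₁, cos δ − sin φ₁ sin φ₂) = -0.58395°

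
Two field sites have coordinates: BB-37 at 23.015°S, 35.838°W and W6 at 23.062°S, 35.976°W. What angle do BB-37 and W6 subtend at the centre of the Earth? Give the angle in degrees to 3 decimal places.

0.135°

Δφ = -0.0470°,  Δλ = -0.1380°
a = sin²(Δφ/2) + cos φ₁ cos φ₂ sin²(Δλ/2) = 0.000001
c = 2·arcsin(√a) = 0.002363 rad = 0.1354°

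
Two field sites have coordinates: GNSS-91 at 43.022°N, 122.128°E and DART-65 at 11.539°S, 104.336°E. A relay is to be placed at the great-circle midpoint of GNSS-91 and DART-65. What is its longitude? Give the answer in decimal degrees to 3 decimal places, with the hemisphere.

Bx = cos φ₂ cos Δλ = 0.932928,  By = cos φ₂ sin Δλ = -0.299387
φₘ = atan2(sin φ₁ + sin φ₂, √((cos φ₁ + Bx)² + By²)) = 15.91959°
λₘ = λ₁ + atan2(By, cos φ₁ + Bx) = 111.92859°

111.929°E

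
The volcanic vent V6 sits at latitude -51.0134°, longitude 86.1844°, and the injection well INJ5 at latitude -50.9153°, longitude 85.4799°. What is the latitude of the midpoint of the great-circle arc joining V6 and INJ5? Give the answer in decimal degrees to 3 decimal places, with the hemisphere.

50.965°S

Bx = cos φ₂ cos Δλ = 0.630421,  By = cos φ₂ sin Δλ = -0.007752
φₘ = atan2(sin φ₁ + sin φ₂, √((cos φ₁ + Bx)² + By²)) = -50.96488°
λₘ = λ₁ + atan2(By, cos φ₁ + Bx) = 85.83178°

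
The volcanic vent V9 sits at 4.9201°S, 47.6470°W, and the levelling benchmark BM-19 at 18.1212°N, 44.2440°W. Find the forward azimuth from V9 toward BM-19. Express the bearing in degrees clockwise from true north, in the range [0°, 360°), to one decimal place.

Δλ = 3.4030°
y = sin Δλ · cos φ₂ = 0.056414
x = cos φ₁ sin φ₂ − sin φ₁ cos φ₂ cos Δλ = 0.391251
θ = atan2(y, x) = 8.2049° → 8.2049° (mod 360°)

8.2°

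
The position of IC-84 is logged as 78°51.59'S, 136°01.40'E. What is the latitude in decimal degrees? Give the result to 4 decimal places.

78° + 51.59′/60 = 78 + 0.85983 = 78.8598°

78.8598°S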